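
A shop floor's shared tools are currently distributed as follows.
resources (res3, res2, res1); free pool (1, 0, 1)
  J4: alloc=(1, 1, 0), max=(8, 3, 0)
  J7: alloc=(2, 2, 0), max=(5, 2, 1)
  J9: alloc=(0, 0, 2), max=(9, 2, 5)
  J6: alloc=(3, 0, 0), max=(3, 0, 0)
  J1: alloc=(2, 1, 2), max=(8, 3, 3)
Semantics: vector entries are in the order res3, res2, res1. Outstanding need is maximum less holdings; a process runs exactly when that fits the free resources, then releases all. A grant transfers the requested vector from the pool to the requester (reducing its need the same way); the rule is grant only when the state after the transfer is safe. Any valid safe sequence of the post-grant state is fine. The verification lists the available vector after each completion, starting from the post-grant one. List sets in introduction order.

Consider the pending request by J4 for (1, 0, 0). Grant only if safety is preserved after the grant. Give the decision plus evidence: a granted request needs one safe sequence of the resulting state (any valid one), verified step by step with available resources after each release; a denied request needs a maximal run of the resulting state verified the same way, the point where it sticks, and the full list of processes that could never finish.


DENY — the pretend-granted state is unsafe.
Key observation: res3 is the bottleneck — with J6, J7 done the pool holds (5, 2, 1), short of every remaining need.
On the post-grant state, J6, J7 is a maximal run — nothing extends it. Step-by-step check:
  pool = (0, 0, 1)
  J6 needs (0, 0, 0) <= (0, 0, 1) -> finishes; pool += (3, 0, 0) = (3, 0, 1)
  J7 needs (3, 0, 1) <= (3, 0, 1) -> finishes; pool += (2, 2, 0) = (5, 2, 1)
  J4 cannot run: need (6, 2, 0) vs free (5, 2, 1) (insufficient res3)
  J9 cannot run: need (9, 2, 3) vs free (5, 2, 1) (insufficient res3 and res1)
  J1 cannot run: need (6, 2, 1) vs free (5, 2, 1) (insufficient res3)
Post-grant, the permanently blocked set is J4, J9 and J1.


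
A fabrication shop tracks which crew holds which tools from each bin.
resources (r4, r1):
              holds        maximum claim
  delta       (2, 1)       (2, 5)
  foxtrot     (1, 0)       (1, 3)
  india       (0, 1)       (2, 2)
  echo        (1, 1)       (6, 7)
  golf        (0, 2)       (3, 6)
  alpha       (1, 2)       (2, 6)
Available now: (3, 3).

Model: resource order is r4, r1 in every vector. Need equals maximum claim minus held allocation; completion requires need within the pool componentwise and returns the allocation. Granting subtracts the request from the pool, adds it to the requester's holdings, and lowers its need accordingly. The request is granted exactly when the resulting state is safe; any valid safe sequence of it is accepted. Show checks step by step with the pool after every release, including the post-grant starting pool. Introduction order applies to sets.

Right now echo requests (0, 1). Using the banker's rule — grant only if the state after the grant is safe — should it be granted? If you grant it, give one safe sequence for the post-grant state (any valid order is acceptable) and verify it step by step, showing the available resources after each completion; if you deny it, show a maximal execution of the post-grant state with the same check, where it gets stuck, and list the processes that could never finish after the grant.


DENY — the pretend-granted state is unsafe.
Key observation: india, foxtrot can finish, but then (4, 3) is all there is, and the blocked group's r1 demands exceed it.
On the post-grant state, india, foxtrot is a maximal run — nothing extends it. Verifying each step:
  pool = (3, 2)
  run india (needs (2, 1), free (3, 2)); after release of (0, 1) the pool is (3, 3)
  run foxtrot (needs (0, 3), free (3, 3)); after release of (1, 0) the pool is (4, 3)
  blocked: delta wants (0, 4), pool (4, 3) — not enough r1
  blocked: echo wants (5, 5), pool (4, 3) — not enough r4 and r1
  blocked: golf wants (3, 4), pool (4, 3) — not enough r1
  blocked: alpha wants (1, 4), pool (4, 3) — not enough r1
Post-grant, the permanently blocked set is delta, echo, golf and alpha.


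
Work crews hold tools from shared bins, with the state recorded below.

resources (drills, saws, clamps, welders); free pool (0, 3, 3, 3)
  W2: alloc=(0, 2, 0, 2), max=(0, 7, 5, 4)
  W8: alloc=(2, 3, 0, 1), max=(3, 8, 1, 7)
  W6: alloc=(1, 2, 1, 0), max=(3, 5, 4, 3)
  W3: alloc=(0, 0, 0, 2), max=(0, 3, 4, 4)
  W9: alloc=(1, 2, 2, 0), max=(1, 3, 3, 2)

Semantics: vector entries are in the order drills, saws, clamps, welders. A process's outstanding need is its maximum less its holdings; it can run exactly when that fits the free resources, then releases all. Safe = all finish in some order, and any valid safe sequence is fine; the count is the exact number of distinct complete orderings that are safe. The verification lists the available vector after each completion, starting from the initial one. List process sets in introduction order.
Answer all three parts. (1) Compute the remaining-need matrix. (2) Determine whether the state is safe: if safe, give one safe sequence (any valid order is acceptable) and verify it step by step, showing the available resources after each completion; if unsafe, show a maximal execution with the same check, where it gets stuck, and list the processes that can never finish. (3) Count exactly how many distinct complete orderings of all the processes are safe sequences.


(1) Remaining need (order drills, saws, clamps, welders):
  W2: (0, 5, 5, 2)
  W8: (1, 5, 1, 6)
  W6: (2, 3, 3, 3)
  W3: (0, 3, 4, 2)
  W9: (0, 1, 1, 2)
(2) SAFE — a valid safe sequence is W9, W3, W2, W8, W6.
Key observation: W2 marks the first exact bind of the order: its need (0, 5, 5, 2) fits the free (1, 5, 5, 5) with zero slack on a requested resource.
Verifying each step:
  pool = (0, 3, 3, 3)
  W9: need (0, 1, 1, 2) fits (0, 3, 3, 3); releases (1, 2, 2, 0), pool now (1, 5, 5, 3)
  W3: need (0, 3, 4, 2) fits (1, 5, 5, 3); releases (0, 0, 0, 2), pool now (1, 5, 5, 5)
  W2: need (0, 5, 5, 2) fits (1, 5, 5, 5); releases (0, 2, 0, 2), pool now (1, 7, 5, 7)
  W8: need (1, 5, 1, 6) fits (1, 7, 5, 7); releases (2, 3, 0, 1), pool now (3, 10, 5, 8)
  W6: need (2, 3, 3, 3) fits (3, 10, 5, 8); releases (1, 2, 1, 0), pool now (4, 12, 6, 8)
(3) The exact count: 2 of the possible complete orderings are safe sequences.


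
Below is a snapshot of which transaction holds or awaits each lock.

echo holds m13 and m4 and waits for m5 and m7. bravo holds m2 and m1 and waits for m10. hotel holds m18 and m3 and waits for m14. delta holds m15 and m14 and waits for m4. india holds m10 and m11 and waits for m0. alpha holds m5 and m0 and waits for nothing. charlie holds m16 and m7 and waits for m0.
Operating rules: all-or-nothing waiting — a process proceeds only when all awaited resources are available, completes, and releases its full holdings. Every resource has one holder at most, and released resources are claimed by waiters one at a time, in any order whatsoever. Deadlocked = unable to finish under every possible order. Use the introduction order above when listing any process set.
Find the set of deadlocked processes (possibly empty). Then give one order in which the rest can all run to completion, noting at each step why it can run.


Nothing here is deadlocked.
Key observation: the wait graph is acyclic; completion cascades from the unblocked processes through everyone else.
The rest can finish in the order alpha, india, charlie, bravo, echo, delta, hotel.
Walking it through:
  run alpha (it waits on nothing); releases m5 and m0
  india: everything it awaited (m0) is free; runs, freeing m10 and m11
  charlie: everything it awaited (m0) is free; runs, freeing m16 and m7
  bravo: everything it awaited (m10) is free; runs, freeing m2 and m1
  echo: everything it awaited (m5 and m7) is free; runs, freeing m13 and m4
  delta: everything it awaited (m4) is free; runs, freeing m15 and m14
  hotel: everything it awaited (m14) is free; runs, freeing m18 and m3


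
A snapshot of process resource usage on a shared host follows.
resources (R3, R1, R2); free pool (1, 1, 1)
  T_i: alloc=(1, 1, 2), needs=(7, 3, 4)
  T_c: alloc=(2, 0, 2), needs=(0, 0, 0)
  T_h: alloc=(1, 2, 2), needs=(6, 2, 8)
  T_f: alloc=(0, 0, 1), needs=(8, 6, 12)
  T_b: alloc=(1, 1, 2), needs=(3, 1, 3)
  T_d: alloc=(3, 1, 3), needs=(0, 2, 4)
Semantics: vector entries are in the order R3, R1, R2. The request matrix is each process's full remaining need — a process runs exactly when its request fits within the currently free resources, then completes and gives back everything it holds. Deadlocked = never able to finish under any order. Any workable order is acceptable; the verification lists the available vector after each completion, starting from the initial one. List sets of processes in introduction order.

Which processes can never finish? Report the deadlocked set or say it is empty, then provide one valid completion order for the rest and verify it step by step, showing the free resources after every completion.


Nothing here is deadlocked.
Key observation: the pool covers T_c at once, and every later process fits after earlier releases.
A valid finishing order for the others: T_c, T_b, T_d, T_h, T_i, T_f. Step-by-step check:
  pool = (1, 1, 1)
  T_c: need (0, 0, 0) fits (1, 1, 1); releases (2, 0, 2), pool now (3, 1, 3)
  T_b: need (3, 1, 3) fits (3, 1, 3); releases (1, 1, 2), pool now (4, 2, 5)
  T_d: need (0, 2, 4) fits (4, 2, 5); releases (3, 1, 3), pool now (7, 3, 8)
  T_h: need (6, 2, 8) fits (7, 3, 8); releases (1, 2, 2), pool now (8, 5, 10)
  T_i: need (7, 3, 4) fits (8, 5, 10); releases (1, 1, 2), pool now (9, 6, 12)
  T_f: need (8, 6, 12) fits (9, 6, 12); releases (0, 0, 1), pool now (9, 6, 13)


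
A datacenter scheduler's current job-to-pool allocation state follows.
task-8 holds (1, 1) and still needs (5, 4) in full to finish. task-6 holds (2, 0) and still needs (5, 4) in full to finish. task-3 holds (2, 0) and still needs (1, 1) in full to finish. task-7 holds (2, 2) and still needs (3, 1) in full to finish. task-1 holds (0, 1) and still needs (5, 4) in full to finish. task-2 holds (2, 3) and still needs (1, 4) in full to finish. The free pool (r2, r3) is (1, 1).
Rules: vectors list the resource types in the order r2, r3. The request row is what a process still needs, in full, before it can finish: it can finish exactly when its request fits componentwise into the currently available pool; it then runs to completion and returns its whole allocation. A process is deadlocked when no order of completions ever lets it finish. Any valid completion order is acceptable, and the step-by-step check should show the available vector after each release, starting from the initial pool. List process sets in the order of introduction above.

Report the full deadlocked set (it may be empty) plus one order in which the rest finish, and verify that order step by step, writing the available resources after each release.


The deadlocked set is task-8, task-6, task-1 and task-2.
Key observation: after task-3, task-7 complete, (5, 3) is the best the pool ever gets, yet each leftover process wants more r3.
A valid finishing order for the others: task-3, task-7. Step-by-step check:
  pool = (1, 1)
  task-3: need (1, 1) fits (1, 1); releases (2, 0), pool now (3, 1)
  task-7: need (3, 1) fits (3, 1); releases (2, 2), pool now (5, 3)
The blocked processes can never fit:
  blocked: task-8 wants (5, 4), pool (5, 3) — not enough r3
  blocked: task-6 wants (5, 4), pool (5, 3) — not enough r3
  blocked: task-1 wants (5, 4), pool (5, 3) — not enough r3
  blocked: task-2 wants (1, 4), pool (5, 3) — not enough r3


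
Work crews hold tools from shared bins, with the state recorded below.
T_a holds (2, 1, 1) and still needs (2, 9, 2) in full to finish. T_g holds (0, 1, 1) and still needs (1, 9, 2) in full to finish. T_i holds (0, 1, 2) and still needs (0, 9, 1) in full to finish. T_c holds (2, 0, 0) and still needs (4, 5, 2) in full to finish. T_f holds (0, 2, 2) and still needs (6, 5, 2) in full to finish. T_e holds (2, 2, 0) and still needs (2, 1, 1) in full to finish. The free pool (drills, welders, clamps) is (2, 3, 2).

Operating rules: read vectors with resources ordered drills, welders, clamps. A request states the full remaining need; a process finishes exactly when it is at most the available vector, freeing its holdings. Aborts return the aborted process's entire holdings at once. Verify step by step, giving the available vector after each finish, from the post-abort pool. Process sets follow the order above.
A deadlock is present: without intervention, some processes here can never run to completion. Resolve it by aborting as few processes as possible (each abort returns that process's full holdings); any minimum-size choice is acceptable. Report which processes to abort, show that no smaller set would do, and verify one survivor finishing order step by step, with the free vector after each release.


Abort T_a and T_i.
Key observation: before aborting T_a and T_i, T_g was permanently blocked — no order could ever run it; afterwards it completes at step 4.
Why nothing smaller works — every single abort fails: T_a alone leaves T_g blocked (short on welders); T_g alone leaves T_a blocked (short on welders); T_i alone leaves T_a blocked (short on welders); T_c alone leaves T_a blocked (short on welders); T_f alone leaves T_a blocked (short on welders); T_e alone leaves T_a blocked (short on welders).
One survivor order: T_e, T_f, T_c, T_g. Check, step by step (post-abort pool first):
  pool = (4, 5, 5)
  T_e needs (2, 1, 1) <= (4, 5, 5) -> finishes; pool += (2, 2, 0) = (6, 7, 5)
  T_f needs (6, 5, 2) <= (6, 7, 5) -> finishes; pool += (0, 2, 2) = (6, 9, 7)
  T_c needs (4, 5, 2) <= (6, 9, 7) -> finishes; pool += (2, 0, 0) = (8, 9, 7)
  T_g needs (1, 9, 2) <= (8, 9, 7) -> finishes; pool += (0, 1, 1) = (8, 10, 8)


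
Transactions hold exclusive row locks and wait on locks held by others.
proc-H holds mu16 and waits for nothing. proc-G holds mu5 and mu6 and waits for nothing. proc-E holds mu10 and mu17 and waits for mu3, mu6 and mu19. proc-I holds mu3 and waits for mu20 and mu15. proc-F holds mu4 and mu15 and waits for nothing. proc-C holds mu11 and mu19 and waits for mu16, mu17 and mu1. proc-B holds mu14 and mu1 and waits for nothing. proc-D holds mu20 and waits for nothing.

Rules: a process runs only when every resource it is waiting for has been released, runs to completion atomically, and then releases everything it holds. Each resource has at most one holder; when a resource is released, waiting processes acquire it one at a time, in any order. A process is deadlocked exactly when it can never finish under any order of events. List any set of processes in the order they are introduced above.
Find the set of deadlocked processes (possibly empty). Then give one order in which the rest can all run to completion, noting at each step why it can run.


Deadlocked set: proc-E and proc-C.
Key observation: the loop proc-E -> proc-C -> proc-E blocks itself forever; no other process is dragged down with it.
A valid finishing order for the others: proc-H, proc-D, proc-F, proc-B, proc-I, proc-G.
Walking it through:
  proc-H: no waits; runs immediately, freeing mu16
  proc-D: no waits; runs immediately, freeing mu20
  proc-F: no waits; runs immediately, freeing mu4 and mu15
  proc-B: no waits; runs immediately, freeing mu14 and mu1
  run proc-I (all its waits — mu20 and mu15 — are resolved); releases mu3
  proc-G: no waits; runs immediately, freeing mu5 and mu6


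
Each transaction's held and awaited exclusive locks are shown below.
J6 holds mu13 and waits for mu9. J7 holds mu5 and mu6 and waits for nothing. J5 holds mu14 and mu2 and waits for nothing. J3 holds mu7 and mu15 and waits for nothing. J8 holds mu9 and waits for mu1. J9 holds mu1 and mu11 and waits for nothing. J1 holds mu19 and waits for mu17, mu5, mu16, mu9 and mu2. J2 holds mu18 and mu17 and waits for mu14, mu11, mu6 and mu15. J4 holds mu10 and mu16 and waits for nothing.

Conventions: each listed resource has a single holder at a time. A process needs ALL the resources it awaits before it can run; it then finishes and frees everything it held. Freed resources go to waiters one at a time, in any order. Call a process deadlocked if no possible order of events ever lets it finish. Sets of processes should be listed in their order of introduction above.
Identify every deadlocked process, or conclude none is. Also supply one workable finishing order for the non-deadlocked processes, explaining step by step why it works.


Nothing here is deadlocked.
Key observation: the waits form no ring: some process can always run, and its releases unblock the others one by one.
The rest can finish in the order J9, J5, J8, J6, J4, J7, J3, J2, J1.
Step-by-step check:
  run J9 (it waits on nothing); releases mu1 and mu11
  run J5 (it waits on nothing); releases mu14 and mu2
  run J8 (all its waits — mu1 — are resolved); releases mu9
  run J6 (all its waits — mu9 — are resolved); releases mu13
  run J4 (it waits on nothing); releases mu10 and mu16
  run J7 (it waits on nothing); releases mu5 and mu6
  run J3 (it waits on nothing); releases mu7 and mu15
  run J2 (all its waits — mu14, mu11, mu6 and mu15 — are resolved); releases mu18 and mu17
  run J1 (all its waits — mu17, mu5, mu16, mu9 and mu2 — are resolved); releases mu19


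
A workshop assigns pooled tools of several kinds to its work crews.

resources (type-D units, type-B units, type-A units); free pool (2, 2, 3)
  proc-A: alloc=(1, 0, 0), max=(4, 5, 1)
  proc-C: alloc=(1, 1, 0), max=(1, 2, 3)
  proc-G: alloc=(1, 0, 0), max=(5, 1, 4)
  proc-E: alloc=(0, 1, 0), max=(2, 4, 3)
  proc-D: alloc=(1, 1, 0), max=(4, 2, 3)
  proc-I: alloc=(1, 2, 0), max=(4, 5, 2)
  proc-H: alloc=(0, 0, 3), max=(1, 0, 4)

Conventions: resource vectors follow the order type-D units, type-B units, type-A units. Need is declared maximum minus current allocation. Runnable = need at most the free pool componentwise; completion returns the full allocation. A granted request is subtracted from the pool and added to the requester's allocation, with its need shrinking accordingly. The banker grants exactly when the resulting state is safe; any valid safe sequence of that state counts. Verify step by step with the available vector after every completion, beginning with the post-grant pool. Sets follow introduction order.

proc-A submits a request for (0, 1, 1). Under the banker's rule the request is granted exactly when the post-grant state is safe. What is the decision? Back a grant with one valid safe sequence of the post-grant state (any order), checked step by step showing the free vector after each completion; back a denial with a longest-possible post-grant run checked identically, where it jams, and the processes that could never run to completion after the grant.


GRANT. The post-grant state is safe; one safe sequence: proc-H, proc-C, proc-D, proc-E, proc-A, proc-G, proc-I.
Key observation: after the grant the pool drops to (2, 1, 2), which still lets proc-H finish first and unwind the rest.
Check on the post-grant state, step by step:
  pool = (2, 1, 2)
  proc-H needs (1, 0, 1) <= (2, 1, 2) -> finishes; pool += (0, 0, 3) = (2, 1, 5)
  proc-C needs (0, 1, 3) <= (2, 1, 5) -> finishes; pool += (1, 1, 0) = (3, 2, 5)
  proc-D needs (3, 1, 3) <= (3, 2, 5) -> finishes; pool += (1, 1, 0) = (4, 3, 5)
  proc-E needs (2, 3, 3) <= (4, 3, 5) -> finishes; pool += (0, 1, 0) = (4, 4, 5)
  proc-A needs (3, 4, 0) <= (4, 4, 5) -> finishes; pool += (1, 1, 1) = (5, 5, 6)
  proc-G needs (4, 1, 4) <= (5, 5, 6) -> finishes; pool += (1, 0, 0) = (6, 5, 6)
  proc-I needs (3, 3, 2) <= (6, 5, 6) -> finishes; pool += (1, 2, 0) = (7, 7, 6)


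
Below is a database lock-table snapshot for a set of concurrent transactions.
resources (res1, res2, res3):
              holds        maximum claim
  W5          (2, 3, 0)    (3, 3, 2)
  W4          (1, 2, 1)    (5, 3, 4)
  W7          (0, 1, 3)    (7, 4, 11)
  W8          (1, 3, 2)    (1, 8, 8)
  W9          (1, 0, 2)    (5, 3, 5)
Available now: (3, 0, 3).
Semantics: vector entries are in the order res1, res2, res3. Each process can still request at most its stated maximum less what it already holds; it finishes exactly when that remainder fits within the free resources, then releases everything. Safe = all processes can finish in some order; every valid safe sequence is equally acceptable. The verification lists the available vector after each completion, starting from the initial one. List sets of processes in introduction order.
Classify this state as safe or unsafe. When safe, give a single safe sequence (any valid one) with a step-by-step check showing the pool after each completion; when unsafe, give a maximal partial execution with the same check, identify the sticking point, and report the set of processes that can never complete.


SAFE — a valid safe sequence is W5, W4, W9, W8, W7.
Key observation: reading the order forward, W4 is the first process whose need (4, 1, 3) meets the free pool (5, 3, 3) exactly on a resource it requests.
Step-by-step check:
  pool = (3, 0, 3)
  run W5 (needs (1, 0, 2), free (3, 0, 3)); after release of (2, 3, 0) the pool is (5, 3, 3)
  run W4 (needs (4, 1, 3), free (5, 3, 3)); after release of (1, 2, 1) the pool is (6, 5, 4)
  run W9 (needs (4, 3, 3), free (6, 5, 4)); after release of (1, 0, 2) the pool is (7, 5, 6)
  run W8 (needs (0, 5, 6), free (7, 5, 6)); after release of (1, 3, 2) the pool is (8, 8, 8)
  run W7 (needs (7, 3, 8), free (8, 8, 8)); after release of (0, 1, 3) the pool is (8, 9, 11)


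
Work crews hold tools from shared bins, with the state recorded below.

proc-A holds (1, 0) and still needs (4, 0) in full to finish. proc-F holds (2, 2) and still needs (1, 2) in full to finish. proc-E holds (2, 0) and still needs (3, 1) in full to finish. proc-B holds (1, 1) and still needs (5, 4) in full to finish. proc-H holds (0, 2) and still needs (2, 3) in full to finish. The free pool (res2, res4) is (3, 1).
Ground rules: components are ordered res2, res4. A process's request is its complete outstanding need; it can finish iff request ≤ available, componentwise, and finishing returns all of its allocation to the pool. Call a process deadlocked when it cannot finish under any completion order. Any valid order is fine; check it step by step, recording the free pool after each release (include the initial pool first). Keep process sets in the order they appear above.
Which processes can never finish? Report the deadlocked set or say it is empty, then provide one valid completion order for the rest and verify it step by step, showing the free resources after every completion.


Deadlocked: proc-F, proc-B and proc-H.
Key observation: even finishing proc-E, proc-A leaves just (6, 1) free — too little res4 for any of the remaining processes.
A valid finishing order for the others: proc-E, proc-A. Check, step by step:
  pool = (3, 1)
  run proc-E (needs (3, 1), free (3, 1)); after release of (2, 0) the pool is (5, 1)
  run proc-A (needs (4, 0), free (5, 1)); after release of (1, 0) the pool is (6, 1)
The stuck group stays short no matter what:
  proc-F cannot run: need (1, 2) vs free (6, 1) (insufficient res4)
  proc-B cannot run: need (5, 4) vs free (6, 1) (insufficient res4)
  proc-H cannot run: need (2, 3) vs free (6, 1) (insufficient res4)


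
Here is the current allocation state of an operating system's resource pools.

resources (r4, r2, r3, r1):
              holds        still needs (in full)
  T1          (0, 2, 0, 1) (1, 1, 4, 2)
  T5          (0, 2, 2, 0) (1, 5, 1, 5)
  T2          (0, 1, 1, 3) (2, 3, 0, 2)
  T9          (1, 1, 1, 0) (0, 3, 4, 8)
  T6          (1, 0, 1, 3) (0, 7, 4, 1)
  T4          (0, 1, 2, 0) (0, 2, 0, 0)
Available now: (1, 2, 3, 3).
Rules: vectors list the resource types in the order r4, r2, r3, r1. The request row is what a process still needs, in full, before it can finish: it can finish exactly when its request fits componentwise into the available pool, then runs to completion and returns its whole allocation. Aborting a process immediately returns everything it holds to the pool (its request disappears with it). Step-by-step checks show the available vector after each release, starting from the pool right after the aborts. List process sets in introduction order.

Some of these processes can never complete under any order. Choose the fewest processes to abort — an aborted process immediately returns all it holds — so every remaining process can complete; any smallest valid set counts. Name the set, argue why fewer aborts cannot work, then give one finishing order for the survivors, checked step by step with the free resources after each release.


Abort T2.
Key observation: T5 could never have finished before the abort; with (0, 1, 1, 3) returned by T2, it fits at step 3.
Minimality: the empty abort set fails — the state is deadlocked as it stands.
Survivors finish in the order: T4, T1, T5, T6, T9. Walking it through (pool after the aborts first):
  pool = (1, 3, 4, 6)
  T4: need (0, 2, 0, 0) fits (1, 3, 4, 6); releases (0, 1, 2, 0), pool now (1, 4, 6, 6)
  T1: need (1, 1, 4, 2) fits (1, 4, 6, 6); releases (0, 2, 0, 1), pool now (1, 6, 6, 7)
  T5: need (1, 5, 1, 5) fits (1, 6, 6, 7); releases (0, 2, 2, 0), pool now (1, 8, 8, 7)
  T6: need (0, 7, 4, 1) fits (1, 8, 8, 7); releases (1, 0, 1, 3), pool now (2, 8, 9, 10)
  T9: need (0, 3, 4, 8) fits (2, 8, 9, 10); releases (1, 1, 1, 0), pool now (3, 9, 10, 10)


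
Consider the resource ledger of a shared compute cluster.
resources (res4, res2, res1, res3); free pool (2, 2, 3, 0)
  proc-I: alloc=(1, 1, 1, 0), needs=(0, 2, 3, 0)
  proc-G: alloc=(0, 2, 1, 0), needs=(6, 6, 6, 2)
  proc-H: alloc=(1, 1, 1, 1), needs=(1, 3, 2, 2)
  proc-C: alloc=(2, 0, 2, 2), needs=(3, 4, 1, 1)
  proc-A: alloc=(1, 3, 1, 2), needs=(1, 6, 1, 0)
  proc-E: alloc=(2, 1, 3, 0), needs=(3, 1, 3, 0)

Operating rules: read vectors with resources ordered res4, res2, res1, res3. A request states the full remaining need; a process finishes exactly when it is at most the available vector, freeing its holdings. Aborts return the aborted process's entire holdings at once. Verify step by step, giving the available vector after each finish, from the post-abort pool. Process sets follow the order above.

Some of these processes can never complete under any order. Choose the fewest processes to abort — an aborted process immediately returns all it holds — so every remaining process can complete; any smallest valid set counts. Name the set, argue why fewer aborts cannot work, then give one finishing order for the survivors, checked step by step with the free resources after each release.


The answer: abort proc-G.
Key observation: before aborting proc-G, proc-A was permanently blocked — no order could ever run it; afterwards it completes at step 3.
Why nothing smaller works: aborting no one leaves the state deadlocked as given.
The survivors complete as proc-I, proc-E, proc-A, proc-H, proc-C. Verifying each step (starting from the post-abort pool):
  pool = (2, 4, 4, 0)
  proc-I needs (0, 2, 3, 0) <= (2, 4, 4, 0) -> finishes; pool += (1, 1, 1, 0) = (3, 5, 5, 0)
  proc-E needs (3, 1, 3, 0) <= (3, 5, 5, 0) -> finishes; pool += (2, 1, 3, 0) = (5, 6, 8, 0)
  proc-A needs (1, 6, 1, 0) <= (5, 6, 8, 0) -> finishes; pool += (1, 3, 1, 2) = (6, 9, 9, 2)
  proc-H needs (1, 3, 2, 2) <= (6, 9, 9, 2) -> finishes; pool += (1, 1, 1, 1) = (7, 10, 10, 3)
  proc-C needs (3, 4, 1, 1) <= (7, 10, 10, 3) -> finishes; pool += (2, 0, 2, 2) = (9, 10, 12, 5)


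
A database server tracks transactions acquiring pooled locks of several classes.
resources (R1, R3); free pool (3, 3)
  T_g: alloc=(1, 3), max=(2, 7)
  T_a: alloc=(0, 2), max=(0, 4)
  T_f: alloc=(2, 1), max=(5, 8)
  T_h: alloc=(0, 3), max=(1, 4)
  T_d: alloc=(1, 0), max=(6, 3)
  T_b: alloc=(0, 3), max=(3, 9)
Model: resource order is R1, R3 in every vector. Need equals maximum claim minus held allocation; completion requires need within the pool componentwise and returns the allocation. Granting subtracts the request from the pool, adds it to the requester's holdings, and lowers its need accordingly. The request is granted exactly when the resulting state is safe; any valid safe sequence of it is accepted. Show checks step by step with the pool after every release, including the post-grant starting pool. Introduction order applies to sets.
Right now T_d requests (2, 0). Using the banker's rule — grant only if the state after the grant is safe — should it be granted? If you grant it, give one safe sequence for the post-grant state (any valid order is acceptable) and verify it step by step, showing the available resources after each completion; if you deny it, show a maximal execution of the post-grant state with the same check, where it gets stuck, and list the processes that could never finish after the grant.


DENY. Granting would leave the state unsafe.
Key observation: no order helps: past T_h, T_a, T_g, the free pool tops out at (2, 11), below what each blocked process needs in R1.
On the post-grant state, T_h, T_a, T_g is a maximal run — nothing extends it. Walking it through:
  pool = (1, 3)
  run T_h (needs (1, 1), free (1, 3)); after release of (0, 3) the pool is (1, 6)
  run T_a (needs (0, 2), free (1, 6)); after release of (0, 2) the pool is (1, 8)
  run T_g (needs (1, 4), free (1, 8)); after release of (1, 3) the pool is (2, 11)
  blocked: T_f wants (3, 7), pool (2, 11) — not enough R1
  blocked: T_d wants (3, 3), pool (2, 11) — not enough R1
  blocked: T_b wants (3, 6), pool (2, 11) — not enough R1
Processes that could never finish after the grant: T_f, T_d and T_b.


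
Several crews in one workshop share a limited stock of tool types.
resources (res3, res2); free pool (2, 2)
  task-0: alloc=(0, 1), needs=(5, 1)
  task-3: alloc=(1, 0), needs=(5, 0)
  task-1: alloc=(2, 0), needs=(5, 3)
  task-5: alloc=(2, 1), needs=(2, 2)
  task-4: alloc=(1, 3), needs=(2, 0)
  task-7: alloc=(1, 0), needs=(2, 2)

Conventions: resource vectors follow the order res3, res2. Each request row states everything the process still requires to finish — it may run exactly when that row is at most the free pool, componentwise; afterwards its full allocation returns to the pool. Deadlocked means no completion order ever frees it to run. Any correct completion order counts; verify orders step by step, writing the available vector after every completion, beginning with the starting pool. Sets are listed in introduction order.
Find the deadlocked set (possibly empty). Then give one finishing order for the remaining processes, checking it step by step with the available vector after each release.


The deadlocked set is empty.
Key observation: there is always a runnable process — task-5 first — so the state unwinds completely.
The rest can finish in the order task-5, task-4, task-1, task-7, task-0, task-3. Walking it through:
  pool = (2, 2)
  task-5: need (2, 2) fits (2, 2); releases (2, 1), pool now (4, 3)
  task-4: need (2, 0) fits (4, 3); releases (1, 3), pool now (5, 6)
  task-1: need (5, 3) fits (5, 6); releases (2, 0), pool now (7, 6)
  task-7: need (2, 2) fits (7, 6); releases (1, 0), pool now (8, 6)
  task-0: need (5, 1) fits (8, 6); releases (0, 1), pool now (8, 7)
  task-3: need (5, 0) fits (8, 7); releases (1, 0), pool now (9, 7)


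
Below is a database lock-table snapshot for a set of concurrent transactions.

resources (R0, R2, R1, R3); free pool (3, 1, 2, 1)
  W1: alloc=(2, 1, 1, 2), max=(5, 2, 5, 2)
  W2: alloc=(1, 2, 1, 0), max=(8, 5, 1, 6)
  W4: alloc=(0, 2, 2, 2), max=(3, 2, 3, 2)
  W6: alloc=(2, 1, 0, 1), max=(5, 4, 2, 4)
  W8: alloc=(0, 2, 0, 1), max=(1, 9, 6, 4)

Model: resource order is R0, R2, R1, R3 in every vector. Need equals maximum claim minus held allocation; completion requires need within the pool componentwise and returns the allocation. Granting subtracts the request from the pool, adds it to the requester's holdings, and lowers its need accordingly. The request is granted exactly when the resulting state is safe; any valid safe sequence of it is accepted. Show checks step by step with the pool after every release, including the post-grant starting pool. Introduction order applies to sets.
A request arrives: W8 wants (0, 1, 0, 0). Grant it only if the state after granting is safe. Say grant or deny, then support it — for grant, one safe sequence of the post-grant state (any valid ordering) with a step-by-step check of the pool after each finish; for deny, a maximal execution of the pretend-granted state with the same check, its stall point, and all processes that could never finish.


GRANT — the state after the grant stays safe, e.g. via W4, W1, W6, W2, W8.
Key observation: post-grant, (3, 0, 2, 1) remains, and an order beginning with W4 completes everyone.
Check on the post-grant state, step by step:
  pool = (3, 0, 2, 1)
  W4: need (3, 0, 1, 0) fits (3, 0, 2, 1); releases (0, 2, 2, 2), pool now (3, 2, 4, 3)
  W1: need (3, 1, 4, 0) fits (3, 2, 4, 3); releases (2, 1, 1, 2), pool now (5, 3, 5, 5)
  W6: need (3, 3, 2, 3) fits (5, 3, 5, 5); releases (2, 1, 0, 1), pool now (7, 4, 5, 6)
  W2: need (7, 3, 0, 6) fits (7, 4, 5, 6); releases (1, 2, 1, 0), pool now (8, 6, 6, 6)
  W8: need (1, 6, 6, 3) fits (8, 6, 6, 6); releases (0, 3, 0, 1), pool now (8, 9, 6, 7)


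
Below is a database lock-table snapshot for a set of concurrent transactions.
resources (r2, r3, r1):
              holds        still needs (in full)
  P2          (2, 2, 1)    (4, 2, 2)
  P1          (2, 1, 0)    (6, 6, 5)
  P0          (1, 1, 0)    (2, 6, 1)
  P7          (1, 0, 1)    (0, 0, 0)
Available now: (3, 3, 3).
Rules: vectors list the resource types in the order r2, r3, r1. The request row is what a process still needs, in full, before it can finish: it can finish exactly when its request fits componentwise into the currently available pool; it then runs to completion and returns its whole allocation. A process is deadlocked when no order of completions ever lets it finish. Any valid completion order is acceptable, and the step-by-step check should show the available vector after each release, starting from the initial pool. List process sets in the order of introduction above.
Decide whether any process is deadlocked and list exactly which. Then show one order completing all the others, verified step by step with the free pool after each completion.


Deadlocked: P1 and P0.
Key observation: r3 is the bottleneck — with P7, P2 done the pool holds (6, 5, 5), short of every remaining need.
One completion order for the rest: P7, P2. Step-by-step check:
  pool = (3, 3, 3)
  P7: need (0, 0, 0) fits (3, 3, 3); releases (1, 0, 1), pool now (4, 3, 4)
  P2: need (4, 2, 2) fits (4, 3, 4); releases (2, 2, 1), pool now (6, 5, 5)
The stuck group stays short no matter what:
  P1 cannot run: need (6, 6, 5) vs free (6, 5, 5) (insufficient r3)
  P0 cannot run: need (2, 6, 1) vs free (6, 5, 5) (insufficient r3)


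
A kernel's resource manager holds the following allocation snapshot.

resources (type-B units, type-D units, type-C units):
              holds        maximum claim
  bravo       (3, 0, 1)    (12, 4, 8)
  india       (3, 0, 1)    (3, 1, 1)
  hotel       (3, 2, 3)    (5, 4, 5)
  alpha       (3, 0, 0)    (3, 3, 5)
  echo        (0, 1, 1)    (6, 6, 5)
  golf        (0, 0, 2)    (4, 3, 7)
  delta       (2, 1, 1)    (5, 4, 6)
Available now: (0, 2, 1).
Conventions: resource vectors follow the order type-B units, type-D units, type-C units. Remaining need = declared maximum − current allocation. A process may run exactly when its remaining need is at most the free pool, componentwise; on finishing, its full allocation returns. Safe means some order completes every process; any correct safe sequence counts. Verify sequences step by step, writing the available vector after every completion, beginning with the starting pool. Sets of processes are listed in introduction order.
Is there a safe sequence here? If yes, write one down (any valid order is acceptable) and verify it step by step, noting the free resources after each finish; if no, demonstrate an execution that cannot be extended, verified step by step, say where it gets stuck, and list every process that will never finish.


The state is SAFE; one workable sequence: india, hotel, alpha, delta, golf, echo, bravo.
Key observation: hotel is the earliest step where a requested resource binds exactly: need (2, 2, 2), pool (3, 2, 2) at its turn.
Verifying each step:
  pool = (0, 2, 1)
  india: need (0, 1, 0) fits (0, 2, 1); releases (3, 0, 1), pool now (3, 2, 2)
  hotel: need (2, 2, 2) fits (3, 2, 2); releases (3, 2, 3), pool now (6, 4, 5)
  alpha: need (0, 3, 5) fits (6, 4, 5); releases (3, 0, 0), pool now (9, 4, 5)
  delta: need (3, 3, 5) fits (9, 4, 5); releases (2, 1, 1), pool now (11, 5, 6)
  golf: need (4, 3, 5) fits (11, 5, 6); releases (0, 0, 2), pool now (11, 5, 8)
  echo: need (6, 5, 4) fits (11, 5, 8); releases (0, 1, 1), pool now (11, 6, 9)
  bravo: need (9, 4, 7) fits (11, 6, 9); releases (3, 0, 1), pool now (14, 6, 10)


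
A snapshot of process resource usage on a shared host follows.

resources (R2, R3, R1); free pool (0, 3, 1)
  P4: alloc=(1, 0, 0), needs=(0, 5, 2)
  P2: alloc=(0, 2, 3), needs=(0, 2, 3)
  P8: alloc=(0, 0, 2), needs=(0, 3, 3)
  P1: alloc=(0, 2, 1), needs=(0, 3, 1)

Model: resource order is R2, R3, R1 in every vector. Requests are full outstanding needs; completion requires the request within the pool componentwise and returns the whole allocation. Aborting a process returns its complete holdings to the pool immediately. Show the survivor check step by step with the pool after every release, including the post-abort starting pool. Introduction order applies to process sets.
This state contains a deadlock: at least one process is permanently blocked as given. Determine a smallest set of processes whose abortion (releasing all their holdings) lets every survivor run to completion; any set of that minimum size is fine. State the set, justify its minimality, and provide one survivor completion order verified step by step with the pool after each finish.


Abort P8.
Key observation: P2 could never have finished before the abort; with (0, 0, 2) returned by P8, it fits at step 1.
Why nothing smaller works: aborting no one leaves the state deadlocked as given.
Survivors finish in the order: P2, P1, P4. Check, step by step (pool after the aborts first):
  pool = (0, 3, 3)
  run P2 (needs (0, 2, 3), free (0, 3, 3)); after release of (0, 2, 3) the pool is (0, 5, 6)
  run P1 (needs (0, 3, 1), free (0, 5, 6)); after release of (0, 2, 1) the pool is (0, 7, 7)
  run P4 (needs (0, 5, 2), free (0, 7, 7)); after release of (1, 0, 0) the pool is (1, 7, 7)


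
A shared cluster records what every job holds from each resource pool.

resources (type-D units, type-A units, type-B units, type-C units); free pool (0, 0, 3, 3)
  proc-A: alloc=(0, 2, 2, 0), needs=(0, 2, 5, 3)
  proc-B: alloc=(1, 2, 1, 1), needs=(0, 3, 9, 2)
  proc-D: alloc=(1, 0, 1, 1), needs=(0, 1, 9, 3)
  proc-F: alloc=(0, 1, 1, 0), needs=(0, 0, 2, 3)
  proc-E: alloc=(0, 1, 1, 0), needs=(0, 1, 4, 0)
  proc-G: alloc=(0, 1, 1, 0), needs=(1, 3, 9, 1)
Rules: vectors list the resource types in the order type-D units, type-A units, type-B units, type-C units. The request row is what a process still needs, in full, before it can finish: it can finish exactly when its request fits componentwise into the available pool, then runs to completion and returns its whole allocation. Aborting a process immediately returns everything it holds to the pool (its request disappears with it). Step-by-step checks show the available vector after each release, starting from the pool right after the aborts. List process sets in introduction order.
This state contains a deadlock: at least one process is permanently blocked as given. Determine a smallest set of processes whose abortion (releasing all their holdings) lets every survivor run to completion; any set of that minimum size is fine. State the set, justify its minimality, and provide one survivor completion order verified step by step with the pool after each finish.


The answer: abort proc-D and proc-G.
Key observation: the returned (1, 1, 2, 1) from proc-D and proc-G is what brings proc-B — unrunnable before, under any order — into play at step 4.
No one abort is enough; case by case: proc-A alone leaves proc-B blocked (short on type-B units); proc-B alone leaves proc-D blocked (short on type-B units); proc-D alone leaves proc-B blocked (short on type-B units); proc-F alone leaves proc-B blocked (short on type-B units); proc-E alone leaves proc-B blocked (short on type-B units); proc-G alone leaves proc-B blocked (short on type-B units).
Survivors finish in the order: proc-E, proc-F, proc-A, proc-B. Step-by-step check (pool after the aborts first):
  pool = (1, 1, 5, 4)
  proc-E needs (0, 1, 4, 0) <= (1, 1, 5, 4) -> finishes; pool += (0, 1, 1, 0) = (1, 2, 6, 4)
  proc-F needs (0, 0, 2, 3) <= (1, 2, 6, 4) -> finishes; pool += (0, 1, 1, 0) = (1, 3, 7, 4)
  proc-A needs (0, 2, 5, 3) <= (1, 3, 7, 4) -> finishes; pool += (0, 2, 2, 0) = (1, 5, 9, 4)
  proc-B needs (0, 3, 9, 2) <= (1, 5, 9, 4) -> finishes; pool += (1, 2, 1, 1) = (2, 7, 10, 5)
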